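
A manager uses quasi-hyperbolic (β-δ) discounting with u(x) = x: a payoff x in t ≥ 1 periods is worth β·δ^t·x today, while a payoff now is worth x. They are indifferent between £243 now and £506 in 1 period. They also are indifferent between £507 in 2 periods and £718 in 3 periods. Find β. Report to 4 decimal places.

From the later pair, β·δ^2·507 = β·δ^3·718; dividing through, δ = 507/718 = 0.70613.
The first indifference: 243 = β·δ·506, so β = 243/(δ·506) = 243/(0.70613·506) ≈ 0.6801.

β ≈ 0.6801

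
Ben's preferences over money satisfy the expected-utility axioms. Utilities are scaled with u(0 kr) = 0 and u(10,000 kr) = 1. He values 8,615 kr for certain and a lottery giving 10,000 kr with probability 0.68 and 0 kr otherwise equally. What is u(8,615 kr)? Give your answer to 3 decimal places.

0.680

The indifference gives u(8,615 kr) = 0.68·u(10,000 kr) + 0.32·u(0 kr) = 0.68·1 + 0.32·0 = 0.68.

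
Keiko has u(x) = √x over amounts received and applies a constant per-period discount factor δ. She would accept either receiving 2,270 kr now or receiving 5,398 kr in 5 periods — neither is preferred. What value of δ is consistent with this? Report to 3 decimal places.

δ ≈ 0.917

Equating discounted utilities: u(2270) = δ^5·u(5398) ⇒ δ^5 = u(2270)/u(5398).
With u(x) = √x: δ^5 = √2270/√5398 = √(2270/5398) = 0.64848.
So δ = 0.64848^(1/5) ≈ 0.917.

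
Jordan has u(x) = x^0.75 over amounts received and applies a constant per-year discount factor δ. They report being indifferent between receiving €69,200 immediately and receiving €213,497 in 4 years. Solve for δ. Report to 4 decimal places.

δ ≈ 0.8096

The payoff in 4 years is discounted by δ^4, so u(69200) = δ^4·u(213497) and δ^4 = u(69200)/u(213497).
With u(x) = x^0.75: δ^4 = 69200^0.75/213497^0.75 = (69200/213497)^0.75 = 0.42957.
So δ = 0.42957^(1/4) ≈ 0.8096.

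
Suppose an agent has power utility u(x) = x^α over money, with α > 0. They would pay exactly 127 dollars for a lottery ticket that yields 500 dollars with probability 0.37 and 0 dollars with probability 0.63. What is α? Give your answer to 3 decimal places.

α ≈ 0.726

Since u(0) = 0, the lottery's EU is 0.37·500^α.
Indifference: 127^α = 0.37·500^α, so (127/500)^α = 0.37.
Take logs: α = ln 0.37 / ln(127/500) ≈ 0.72551.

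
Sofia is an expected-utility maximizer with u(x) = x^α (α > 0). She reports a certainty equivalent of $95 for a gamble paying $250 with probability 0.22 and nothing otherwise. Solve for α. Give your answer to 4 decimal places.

α ≈ 1.5649

Since u(0) = 0, the lottery's EU is 0.22·250^α.
Setting u(95) equal to that: 95^α = 0.22·250^α ⇒ (95/250)^α = 0.22.
α = ln(0.22) / ln(95/250) = -1.5141277/-0.9675840 ≈ 1.5649.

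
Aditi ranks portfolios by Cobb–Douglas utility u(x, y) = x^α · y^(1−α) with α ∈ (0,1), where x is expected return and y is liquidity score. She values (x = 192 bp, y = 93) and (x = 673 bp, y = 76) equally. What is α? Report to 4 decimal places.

α ≈ 0.1386

Set the two utilities equal: 192^α·93^(1−α) = 673^α·76^(1−α).
(192/673)^α = (76/93)^(1−α); take logs: α·ln(192/673) = (1−α)·ln(76/93), i.e. α·-1.2542500 = (1−α)·-0.2018662.
So α/(1−α) = (-0.2018662)/(-1.2542500) = 0.1609457, and α = 0.1609457/1.1609457 ≈ 0.1386.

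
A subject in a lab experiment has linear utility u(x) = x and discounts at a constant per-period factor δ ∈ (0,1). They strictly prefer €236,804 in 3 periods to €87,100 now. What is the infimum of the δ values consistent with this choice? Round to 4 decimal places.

The preference means 87100 < δ^3·236804.
So δ^3 > 87100/236804 = 0.36781; taking the cube root of both positive sides preserves the inequality.
δ > (87100/236804)^(1/3) ≈ 0.7165.

δ > 0.7165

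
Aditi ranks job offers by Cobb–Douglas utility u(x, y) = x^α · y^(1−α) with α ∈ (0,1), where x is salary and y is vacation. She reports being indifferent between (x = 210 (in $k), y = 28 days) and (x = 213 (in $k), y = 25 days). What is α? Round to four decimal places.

Set the two utilities equal: 210^α·28^(1−α) = 213^α·25^(1−α).
Rearrange to (210/213)^α = (25/28)^(1−α) and take logs: α·-0.0141846 = (1−α)·-0.1133287.
Thus α·(-0.1275133) = -0.1133287, so α = -0.1133287/-0.1275133 ≈ 0.8888.

α ≈ 0.8888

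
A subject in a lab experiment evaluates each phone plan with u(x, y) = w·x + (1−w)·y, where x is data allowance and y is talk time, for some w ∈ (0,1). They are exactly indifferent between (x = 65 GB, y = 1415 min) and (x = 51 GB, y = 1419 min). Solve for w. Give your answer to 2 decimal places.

w = 0.22

Indifference: w·65 + (1−w)·1415 = w·51 + (1−w)·1419.
Collecting terms: w·14 = (1−w)·4.
Hence w = 4/(14+4) = 4/18 = 0.22.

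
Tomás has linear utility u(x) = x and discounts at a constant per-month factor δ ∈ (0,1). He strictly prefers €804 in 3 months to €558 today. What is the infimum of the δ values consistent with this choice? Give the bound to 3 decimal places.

Under u(x) = x this choice says 558 < δ^3·804.
Dividing by 804: δ^3 > 0.69403. Both sides are positive, so the cube root keeps the direction.
δ > (558/804)^(1/3) ≈ 0.885.

δ > 0.885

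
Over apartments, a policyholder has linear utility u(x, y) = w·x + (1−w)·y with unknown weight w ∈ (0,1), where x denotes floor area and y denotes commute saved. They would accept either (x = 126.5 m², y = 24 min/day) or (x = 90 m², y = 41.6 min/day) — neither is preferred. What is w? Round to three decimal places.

w = 0.325

Indifference: w·126.5 + (1−w)·24 = w·90 + (1−w)·41.6.
w·(126.5−90) = (1−w)·(41.6−24), i.e. w·36.5 = (1−w)·17.6.
Hence w = 17.6/(36.5+17.6) = 17.6/54.1 = 0.325.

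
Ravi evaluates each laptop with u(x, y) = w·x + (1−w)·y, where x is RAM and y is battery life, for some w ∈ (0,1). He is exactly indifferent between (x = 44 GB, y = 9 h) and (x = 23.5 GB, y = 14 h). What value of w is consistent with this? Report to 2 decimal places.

w = 0.20

u(44,9) = u(23.5,14) means w·44 + (1−w)·9 = w·23.5 + (1−w)·14.
Rearranging, 20.5·w − 5·(1−w) = 0.
The marginal rate of substitution is 5/20.5, so w = 5/(20.5+5) = 0.20.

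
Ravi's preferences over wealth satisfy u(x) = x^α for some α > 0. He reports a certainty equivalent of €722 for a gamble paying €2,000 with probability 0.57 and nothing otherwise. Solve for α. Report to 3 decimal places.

α ≈ 0.552

Since u(0) = 0, the lottery's EU is 0.57·2000^α.
Indifference: 722^α = 0.57·2000^α, so (722/2000)^α = 0.57.
Take logs: α = ln 0.57 / ln(722/2000) ≈ 0.55170.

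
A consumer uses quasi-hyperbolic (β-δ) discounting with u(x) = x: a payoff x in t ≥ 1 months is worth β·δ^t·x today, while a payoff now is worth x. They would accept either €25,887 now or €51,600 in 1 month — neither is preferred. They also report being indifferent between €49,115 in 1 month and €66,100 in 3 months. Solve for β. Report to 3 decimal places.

β ≈ 0.582

From the later pair, β·δ^1·49115 = β·δ^3·66100; dividing through, δ^2 = 49115/66100 = 0.74304, so δ = 0.86200.
Substituting δ into 25887 = β·δ·51600: β = 25887/(44479.106) ≈ 0.582.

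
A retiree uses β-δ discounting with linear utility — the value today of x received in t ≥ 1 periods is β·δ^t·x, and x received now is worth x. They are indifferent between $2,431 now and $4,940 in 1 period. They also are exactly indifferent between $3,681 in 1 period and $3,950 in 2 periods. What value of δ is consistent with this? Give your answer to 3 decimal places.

Both payoffs in the second observation are in the future, so β drops out: δ^1·3681 = δ^2·3950 ⇒ δ = 3681/3950 = 0.93190.

δ ≈ 0.932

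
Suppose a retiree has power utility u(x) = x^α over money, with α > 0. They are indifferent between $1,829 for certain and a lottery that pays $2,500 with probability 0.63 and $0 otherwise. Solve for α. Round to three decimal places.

Since u(0) = 0, the lottery's EU is 0.63·2500^α.
Equating: 1829^α = 0.63·2500^α, i.e. 0.7316^α = 0.63.
α = ln(0.63) / ln(1829/2500) = -0.462035/-0.312521 ≈ 1.478.

α ≈ 1.478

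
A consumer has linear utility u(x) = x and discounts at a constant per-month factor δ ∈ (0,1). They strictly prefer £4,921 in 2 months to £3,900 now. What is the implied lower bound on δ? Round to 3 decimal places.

δ > 0.890

Under u(x) = x this choice says 3900 < δ^2·4921.
Dividing by 4921: δ^2 > 0.79252. Both sides are positive, so the square root keeps the direction.
δ > (3900/4921)^(1/2) ≈ 0.890.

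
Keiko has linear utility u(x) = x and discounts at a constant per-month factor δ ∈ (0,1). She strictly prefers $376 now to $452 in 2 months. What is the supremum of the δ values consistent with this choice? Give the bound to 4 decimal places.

δ < 0.9121

Under u(x) = x this choice says 376 > δ^2·452.
Hence δ^2 < 376/452 = 0.83186, and x ↦ x^(1/2) is increasing on (0,∞).
δ < 0.83186^(1/2) = 0.9121.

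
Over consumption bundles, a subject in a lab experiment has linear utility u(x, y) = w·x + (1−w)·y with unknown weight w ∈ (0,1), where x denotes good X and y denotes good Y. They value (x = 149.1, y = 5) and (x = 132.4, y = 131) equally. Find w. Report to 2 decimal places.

w = 0.88

u(149.1,5) = u(132.4,131) means w·149.1 + (1−w)·5 = w·132.4 + (1−w)·131.
Collecting terms: w·16.7 = (1−w)·126.
The marginal rate of substitution is 126/16.7, so w = 126/(16.7+126) = 0.88.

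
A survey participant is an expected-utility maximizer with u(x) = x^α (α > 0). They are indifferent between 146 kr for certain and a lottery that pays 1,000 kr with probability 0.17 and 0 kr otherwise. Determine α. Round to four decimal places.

α ≈ 0.9209

EU(lottery) = 0.17·1000^α + 0.83·0 = 0.17·1000^α.
Equating: 146^α = 0.17·1000^α, i.e. 0.1460^α = 0.17.
α = ln(0.17) / ln(146/1000) = -1.7719568/-1.9241487 ≈ 0.9209.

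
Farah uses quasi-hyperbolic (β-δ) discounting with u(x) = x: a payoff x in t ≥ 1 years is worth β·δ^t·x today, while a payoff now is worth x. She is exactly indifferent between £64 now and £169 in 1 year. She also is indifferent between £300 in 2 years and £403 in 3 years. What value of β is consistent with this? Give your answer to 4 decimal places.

The second indifference involves only future payoffs, so β cancels: β·δ^2·300 = β·δ^3·403, giving δ = 300/403 = 0.74442.
Now use the now-vs-future pair: 64 = β·δ·169 gives β = 64/(0.74442·169) ≈ 0.5087.

β ≈ 0.5087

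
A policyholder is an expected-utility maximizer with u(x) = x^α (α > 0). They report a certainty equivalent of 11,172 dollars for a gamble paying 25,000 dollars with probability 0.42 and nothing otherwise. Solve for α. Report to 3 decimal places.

The lottery's expected utility is 0.42·u(25000) + 0.58·u(0) = 0.42·25000^α (since u(0) = 0 for α > 0).
Equating: 11172^α = 0.42·25000^α, i.e. 0.4469^α = 0.42.
Taking logs: α·ln(11172/25000) = ln(0.42), so α = -0.867501 / -0.805465 ≈ 1.077.

α ≈ 1.077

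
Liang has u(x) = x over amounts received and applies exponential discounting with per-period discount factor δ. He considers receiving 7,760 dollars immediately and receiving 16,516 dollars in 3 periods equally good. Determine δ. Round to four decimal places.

Equating discounted utilities: u(7760) = δ^3·u(16516) ⇒ δ^3 = u(7760)/u(16516).
With u(x) = x: δ^3 = 7760/16516 = 0.46985.
Hence δ = (0.46985)^(1/3) = 0.777414.

δ ≈ 0.7774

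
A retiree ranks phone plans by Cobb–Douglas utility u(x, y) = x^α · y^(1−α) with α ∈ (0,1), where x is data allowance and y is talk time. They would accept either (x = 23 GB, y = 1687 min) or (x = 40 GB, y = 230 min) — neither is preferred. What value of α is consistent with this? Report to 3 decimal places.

α ≈ 0.783

Set the two utilities equal: 23^α·1687^(1−α) = 40^α·230^(1−α).
Taking logs: α·ln 23 + (1−α)·ln 1687 = α·ln 40 + (1−α)·ln 230, i.e. α·-0.553385 = (1−α)·-1.992628.
Thus α·(-2.546013) = -1.992628, so α = -1.992628/-2.546013 ≈ 0.783.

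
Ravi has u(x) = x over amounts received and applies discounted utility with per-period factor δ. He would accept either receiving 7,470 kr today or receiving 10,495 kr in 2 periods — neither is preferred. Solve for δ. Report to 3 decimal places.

The payoff in 2 periods is discounted by δ^2, so u(7470) = δ^2·u(10495) and δ^2 = u(7470)/u(10495).
With u(x) = x: δ^2 = 7470/10495 = 0.71177.
So δ = 0.71177^(1/2) ≈ 0.844.

δ ≈ 0.844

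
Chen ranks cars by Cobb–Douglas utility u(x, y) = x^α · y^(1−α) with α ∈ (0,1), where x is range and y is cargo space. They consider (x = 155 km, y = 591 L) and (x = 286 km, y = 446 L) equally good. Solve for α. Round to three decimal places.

α ≈ 0.315

Set the two utilities equal: 155^α·591^(1−α) = 286^α·446^(1−α).
Rearrange to (155/286)^α = (446/591)^(1−α) and take logs: α·-0.612567 = (1−α)·-0.281497.
Thus α·(-0.894064) = -0.281497, so α = -0.281497/-0.894064 ≈ 0.315.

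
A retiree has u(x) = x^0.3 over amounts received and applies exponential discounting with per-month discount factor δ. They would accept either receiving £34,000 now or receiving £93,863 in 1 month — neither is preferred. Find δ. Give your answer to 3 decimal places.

Indifference means u(34000) = δ · u(93863), so δ = u(34000)/u(93863).
With u(x) = x^0.3: δ = 34000^0.3/93863^0.3 = (34000/93863)^0.3 = 0.73739.

δ ≈ 0.737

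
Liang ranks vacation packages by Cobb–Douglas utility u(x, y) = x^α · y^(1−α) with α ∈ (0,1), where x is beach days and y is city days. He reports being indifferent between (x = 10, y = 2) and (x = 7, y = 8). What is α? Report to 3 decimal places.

Indifference: 10^α · 2^(1−α) = 7^α · 8^(1−α).
Rearrange to (10/7)^α = (8/2)^(1−α) and take logs: α·0.356675 = (1−α)·1.386294.
So α/(1−α) = (1.386294)/(0.356675) = 3.886715, and α = 3.886715/4.886715 ≈ 0.795.

α ≈ 0.795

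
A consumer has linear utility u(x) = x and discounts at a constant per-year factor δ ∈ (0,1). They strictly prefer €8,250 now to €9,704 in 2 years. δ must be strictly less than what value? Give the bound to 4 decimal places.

Under u(x) = x this choice says 8250 > δ^2·9704.
Hence δ^2 < 8250/9704 = 0.85016, and x ↦ x^(1/2) is increasing on (0,∞).
δ < 0.85016^(1/2) = 0.9220.

δ < 0.9220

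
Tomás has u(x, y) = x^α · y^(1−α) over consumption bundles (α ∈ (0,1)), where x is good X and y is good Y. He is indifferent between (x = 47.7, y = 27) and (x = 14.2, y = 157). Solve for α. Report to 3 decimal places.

α ≈ 0.592

Indifference: 47.7^α · 27^(1−α) = 14.2^α · 157^(1−α).
Taking logs: α·ln 47.7 + (1−α)·ln 27 = α·ln 14.2 + (1−α)·ln 157, i.e. α·1.211689 = (1−α)·1.760409.
With A = 1.211689 and B = 1.760409: α·A = (1−α)·B, so α = B/(A+B) = 1.760409/2.972098 ≈ 0.592.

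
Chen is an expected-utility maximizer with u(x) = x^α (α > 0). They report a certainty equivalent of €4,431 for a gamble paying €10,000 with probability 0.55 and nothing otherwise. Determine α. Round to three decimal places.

Since u(0) = 0, the lottery's EU is 0.55·10000^α.
Setting u(4431) equal to that: 4431^α = 0.55·10000^α ⇒ (4431/10000)^α = 0.55.
Taking logs: α·ln(4431/10000) = ln(0.55), so α = -0.597837 / -0.813960 ≈ 0.734.

α ≈ 0.734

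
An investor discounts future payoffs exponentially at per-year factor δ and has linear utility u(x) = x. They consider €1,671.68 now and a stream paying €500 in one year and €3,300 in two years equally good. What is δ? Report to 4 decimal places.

δ ≈ 0.6400

Present value of the stream is 500·δ + 3300·δ². Indifference gives 500δ + 3300δ² = 1671.68.
So 3300δ² + 500δ − 1671.68 = 0.
δ = (−500 + √(500² + 4·3300·1671.68)) / (2·3300) = (−500 + √22316176.00) / 6600 ≈ 0.6400.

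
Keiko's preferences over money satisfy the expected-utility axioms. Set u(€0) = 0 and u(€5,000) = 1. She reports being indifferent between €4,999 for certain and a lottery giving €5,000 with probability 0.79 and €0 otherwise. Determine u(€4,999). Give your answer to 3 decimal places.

u(€4,999) equals the lottery's expected utility: 0.79·1 + 0.21·0 = 0.79.

0.790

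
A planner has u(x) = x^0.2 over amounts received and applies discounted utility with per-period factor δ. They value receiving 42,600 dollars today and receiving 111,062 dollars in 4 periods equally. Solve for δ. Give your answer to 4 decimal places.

The payoff in 4 periods is discounted by δ^4, so u(42600) = δ^4·u(111062) and δ^4 = u(42600)/u(111062).
With u(x) = x^0.2: δ^4 = 42600^0.2/111062^0.2 = (42600/111062)^0.2 = 0.82560.
Hence δ = (0.82560)^(1/4) = 0.953218.

δ ≈ 0.9532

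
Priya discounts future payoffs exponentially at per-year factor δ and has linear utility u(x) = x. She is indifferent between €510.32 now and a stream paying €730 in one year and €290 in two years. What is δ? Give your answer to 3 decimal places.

δ ≈ 0.570

Equating present values: 510.32 = 730δ + 290δ².
That is, 290δ² + 730δ − 510.32 = 0, a quadratic in δ.
δ = (−730 + √(730² + 4·290·510.32)) / (2·290) = (−730 + √1124871.20) / 580 ≈ 0.570.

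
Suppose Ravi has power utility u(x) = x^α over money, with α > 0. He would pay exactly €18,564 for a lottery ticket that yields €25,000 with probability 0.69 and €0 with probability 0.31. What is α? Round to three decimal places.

EU(lottery) = 0.69·25000^α + 0.31·0 = 0.69·25000^α.
Equating: 18564^α = 0.69·25000^α, i.e. 0.7426^α = 0.69.
α = ln(0.69) / ln(18564/25000) = -0.371064/-0.297652 ≈ 1.247.

α ≈ 1.247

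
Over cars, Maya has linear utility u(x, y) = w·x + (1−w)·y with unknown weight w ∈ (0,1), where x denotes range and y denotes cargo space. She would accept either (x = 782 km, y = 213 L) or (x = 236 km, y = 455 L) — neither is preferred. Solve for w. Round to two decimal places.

w = 0.31

Indifference: w·782 + (1−w)·213 = w·236 + (1−w)·455.
Collecting terms: w·546 = (1−w)·242.
Hence w = 242/(546+242) = 242/788 = 0.31.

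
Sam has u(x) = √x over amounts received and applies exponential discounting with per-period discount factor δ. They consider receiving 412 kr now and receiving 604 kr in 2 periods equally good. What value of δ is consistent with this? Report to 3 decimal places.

Equating discounted utilities: u(412) = δ^2·u(604) ⇒ δ^2 = u(412)/u(604).
With u(x) = √x: δ^2 = √412/√604 = √(412/604) = 0.82591.
So δ = 0.82591^(1/2) ≈ 0.909.

δ ≈ 0.909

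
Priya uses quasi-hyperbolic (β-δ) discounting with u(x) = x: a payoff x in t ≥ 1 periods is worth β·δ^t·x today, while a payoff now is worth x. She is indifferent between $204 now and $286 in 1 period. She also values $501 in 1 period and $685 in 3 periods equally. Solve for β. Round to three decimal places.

β ≈ 0.834

Both payoffs in the second observation are in the future, so β drops out: δ^1·501 = δ^3·685 ⇒ δ^2 = 501/685 = 0.73139, so δ = 0.85521.
Substituting δ into 204 = β·δ·286: β = 204/(244.591) ≈ 0.834.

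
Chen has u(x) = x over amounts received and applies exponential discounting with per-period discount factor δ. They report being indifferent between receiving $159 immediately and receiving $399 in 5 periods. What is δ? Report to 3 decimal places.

The payoff in 5 periods is discounted by δ^5, so u(159) = δ^5·u(399) and δ^5 = u(159)/u(399).
With u(x) = x: δ^5 = 159/399 = 0.39850.
So δ = 0.39850^(1/5) ≈ 0.832.

δ ≈ 0.832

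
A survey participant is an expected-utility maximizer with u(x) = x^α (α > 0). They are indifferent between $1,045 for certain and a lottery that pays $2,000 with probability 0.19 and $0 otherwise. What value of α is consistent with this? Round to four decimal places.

α ≈ 2.5584

EU(lottery) = 0.19·2000^α + 0.81·0 = 0.19·2000^α.
Indifference: 1045^α = 0.19·2000^α, so (1045/2000)^α = 0.19.
Taking logs: α·ln(1045/2000) = ln(0.19), so α = -1.6607312 / -0.6491303 ≈ 2.5584.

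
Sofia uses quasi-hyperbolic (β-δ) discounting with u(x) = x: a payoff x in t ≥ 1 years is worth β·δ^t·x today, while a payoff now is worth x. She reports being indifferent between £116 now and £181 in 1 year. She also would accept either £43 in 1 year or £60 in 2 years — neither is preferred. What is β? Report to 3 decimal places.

The second indifference involves only future payoffs, so β cancels: β·δ^1·43 = β·δ^2·60, giving δ = 43/60 = 0.71667.
Now use the now-vs-future pair: 116 = β·δ·181 gives β = 116/(0.71667·181) ≈ 0.894.

β ≈ 0.894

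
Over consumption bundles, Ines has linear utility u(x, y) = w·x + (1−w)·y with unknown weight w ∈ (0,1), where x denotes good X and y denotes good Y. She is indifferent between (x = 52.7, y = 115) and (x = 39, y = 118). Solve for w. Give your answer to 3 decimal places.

w = 0.180

Equating utilities: w·52.7 + (1−w)·115 = w·39 + (1−w)·118.
w·(52.7−39) = (1−w)·(118−115), i.e. w·13.7 = (1−w)·3.
Hence w = 3/(13.7+3) = 3/16.7 = 0.180.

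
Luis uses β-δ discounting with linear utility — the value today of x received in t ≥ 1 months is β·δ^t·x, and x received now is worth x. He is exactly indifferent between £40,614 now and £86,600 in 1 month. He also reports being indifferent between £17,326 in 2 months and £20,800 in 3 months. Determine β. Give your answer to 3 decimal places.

From the later pair, β·δ^2·17326 = β·δ^3·20800; dividing through, δ = 17326/20800 = 0.83298.
Substituting δ into 40614 = β·δ·86600: β = 40614/(72136.135) ≈ 0.563.

β ≈ 0.563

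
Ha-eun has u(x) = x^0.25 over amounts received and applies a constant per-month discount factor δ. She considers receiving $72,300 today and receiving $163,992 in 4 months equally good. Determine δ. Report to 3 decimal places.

Indifference means u(72300) = δ^4 · u(163992), so δ^4 = u(72300)/u(163992).
Since u(x) = x^0.25, δ^4 = (72300/163992)^0.25 = 0.44088^0.25 = 0.81485.
So δ = 0.81485^(1/4) ≈ 0.950.

δ ≈ 0.950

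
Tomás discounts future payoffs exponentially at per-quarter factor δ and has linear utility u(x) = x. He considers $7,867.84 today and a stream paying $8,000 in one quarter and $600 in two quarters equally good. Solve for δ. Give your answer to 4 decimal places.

δ ≈ 0.9200

Present value of the stream is 8000·δ + 600·δ². Indifference gives 8000δ + 600δ² = 7867.84.
Rearranged: 600δ² + 8000δ − 7867.84 = 0.
By the quadratic formula (taking the positive root), δ = (−8000 + √82882816.00) / 1200 ≈ 0.9200.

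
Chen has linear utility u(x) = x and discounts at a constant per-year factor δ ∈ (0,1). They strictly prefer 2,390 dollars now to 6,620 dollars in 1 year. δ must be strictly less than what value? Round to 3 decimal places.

δ < 0.361

The preference means 2390 > δ·6620.
Dividing through by 6620 gives δ < 0.36103.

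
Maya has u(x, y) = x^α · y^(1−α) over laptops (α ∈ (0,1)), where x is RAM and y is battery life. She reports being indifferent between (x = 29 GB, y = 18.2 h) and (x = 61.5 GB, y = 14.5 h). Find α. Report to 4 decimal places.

α ≈ 0.2321

Indifference: 29^α · 18.2^(1−α) = 61.5^α · 14.5^(1−α).
Rearrange to (29/61.5)^α = (14.5/18.2)^(1−α) and take logs: α·-0.7517413 = (1−α)·-0.2272729.
With A = -0.7517413 and B = -0.2272729: α·A = (1−α)·B, so α = B/(A+B) = -0.2272729/-0.9790142 ≈ 0.2321.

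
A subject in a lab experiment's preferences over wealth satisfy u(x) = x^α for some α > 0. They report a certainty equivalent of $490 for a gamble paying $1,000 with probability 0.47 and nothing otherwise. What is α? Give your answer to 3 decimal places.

Since u(0) = 0, the lottery's EU is 0.47·1000^α.
Indifference: 490^α = 0.47·1000^α, so (490/1000)^α = 0.47.
α = ln(0.47) / ln(490/1000) = -0.755023/-0.713350 ≈ 1.058.

α ≈ 1.058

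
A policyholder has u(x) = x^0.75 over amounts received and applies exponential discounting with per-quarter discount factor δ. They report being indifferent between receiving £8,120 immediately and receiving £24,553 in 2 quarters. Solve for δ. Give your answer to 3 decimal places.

δ ≈ 0.660

Indifference means u(8120) = δ^2 · u(24553), so δ^2 = u(8120)/u(24553).
Since u(x) = x^0.75, δ^2 = (8120/24553)^0.75 = 0.33071^0.75 = 0.43610.
Taking the square root: δ = 0.43610^(1/2) ≈ 0.660.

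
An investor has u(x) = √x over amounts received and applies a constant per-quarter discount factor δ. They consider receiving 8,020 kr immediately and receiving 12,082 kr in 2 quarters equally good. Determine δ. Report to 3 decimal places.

δ ≈ 0.903

The payoff in 2 quarters is discounted by δ^2, so u(8020) = δ^2·u(12082) and δ^2 = u(8020)/u(12082).
With u(x) = √x: δ^2 = √8020/√12082 = √(8020/12082) = 0.81474.
Hence δ = (0.81474)^(1/2) = 0.90263.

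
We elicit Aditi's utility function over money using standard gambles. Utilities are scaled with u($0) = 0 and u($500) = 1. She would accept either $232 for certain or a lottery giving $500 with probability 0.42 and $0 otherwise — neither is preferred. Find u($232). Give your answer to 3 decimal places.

0.420

u($232) equals the lottery's expected utility: 0.42·1 + 0.58·0 = 0.42.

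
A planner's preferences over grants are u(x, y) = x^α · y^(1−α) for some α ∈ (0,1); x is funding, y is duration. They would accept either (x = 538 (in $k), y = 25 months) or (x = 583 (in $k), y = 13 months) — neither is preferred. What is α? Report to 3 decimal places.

Indifference: 538^α · 25^(1−α) = 583^α · 13^(1−α).
(538/583)^α = (13/25)^(1−α); take logs: α·ln(538/583) = (1−α)·ln(13/25), i.e. α·-0.080329 = (1−α)·-0.653926.
With A = -0.080329 and B = -0.653926: α·A = (1−α)·B, so α = B/(A+B) = -0.653926/-0.734255 ≈ 0.891.

α ≈ 0.891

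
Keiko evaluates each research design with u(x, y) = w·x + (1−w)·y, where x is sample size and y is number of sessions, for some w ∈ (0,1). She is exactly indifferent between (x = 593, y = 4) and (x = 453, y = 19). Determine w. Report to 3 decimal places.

w = 0.097

u(593,4) = u(453,19) means w·593 + (1−w)·4 = w·453 + (1−w)·19.
Collecting terms: w·140 = (1−w)·15.
Hence w = 15/(140+15) = 15/155 = 0.097.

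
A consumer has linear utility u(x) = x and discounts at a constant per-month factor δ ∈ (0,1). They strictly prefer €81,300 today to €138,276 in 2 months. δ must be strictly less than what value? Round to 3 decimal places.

The preference means 81300 > δ^2·138276.
Dividing by 138276: δ^2 < 0.58795. Both sides are positive, so the square root keeps the direction.
δ < 0.58795^(1/2) = 0.767.

δ < 0.767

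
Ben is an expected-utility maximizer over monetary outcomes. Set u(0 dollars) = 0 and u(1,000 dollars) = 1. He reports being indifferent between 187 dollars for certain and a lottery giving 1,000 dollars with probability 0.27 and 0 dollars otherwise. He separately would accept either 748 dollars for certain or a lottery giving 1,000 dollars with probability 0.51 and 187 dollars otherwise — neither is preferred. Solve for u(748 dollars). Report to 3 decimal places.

0.642

First, u(187 dollars) = 0.27·u(1,000 dollars) + 0.73·u(0 dollars) = 0.27.
Chaining: u(748 dollars) = 0.51·1.00 + 0.49·0.27 = 0.6423.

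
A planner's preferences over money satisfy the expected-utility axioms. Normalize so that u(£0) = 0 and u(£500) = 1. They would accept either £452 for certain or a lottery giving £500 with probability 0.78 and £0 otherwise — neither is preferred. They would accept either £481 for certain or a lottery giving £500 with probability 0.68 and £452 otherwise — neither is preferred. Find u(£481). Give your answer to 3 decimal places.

0.930

First, u(£452) = 0.78·u(£500) + 0.22·u(£0) = 0.78.
The second indifference gives u(£481) = 0.68·u(£500) + 0.32·u(£452) = 0.68·1.00 + 0.32·0.78 = 0.9296.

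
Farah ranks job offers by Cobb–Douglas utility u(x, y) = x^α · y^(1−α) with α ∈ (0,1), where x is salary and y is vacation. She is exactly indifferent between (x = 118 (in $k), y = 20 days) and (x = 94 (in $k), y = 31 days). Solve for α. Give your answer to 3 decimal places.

Indifference: 118^α · 20^(1−α) = 94^α · 31^(1−α).
Rearrange to (118/94)^α = (31/20)^(1−α) and take logs: α·0.227390 = (1−α)·0.438255.
So α/(1−α) = (0.438255)/(0.227390) = 1.927327, and α = 1.927327/2.927327 ≈ 0.658.

α ≈ 0.658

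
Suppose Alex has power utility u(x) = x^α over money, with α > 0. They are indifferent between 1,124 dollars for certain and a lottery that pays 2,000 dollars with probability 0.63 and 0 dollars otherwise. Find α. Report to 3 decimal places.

Since u(0) = 0, the lottery's EU is 0.63·2000^α.
Equating: 1124^α = 0.63·2000^α, i.e. 0.5620^α = 0.63.
α = ln(0.63) / ln(1124/2000) = -0.462035/-0.576253 ≈ 0.802.

α ≈ 0.802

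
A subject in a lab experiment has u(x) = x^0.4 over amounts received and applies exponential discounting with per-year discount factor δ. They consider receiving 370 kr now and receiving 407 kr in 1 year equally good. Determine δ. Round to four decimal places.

Indifference means u(370) = δ · u(407), so δ = u(370)/u(407).
Since u(x) = x^0.4, δ = (370/407)^0.4 = 0.90909^0.4 = 0.96259.

δ ≈ 0.9626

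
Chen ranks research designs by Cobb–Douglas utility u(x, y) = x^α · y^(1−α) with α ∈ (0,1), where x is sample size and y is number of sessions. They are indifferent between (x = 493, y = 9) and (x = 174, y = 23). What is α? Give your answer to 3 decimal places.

α ≈ 0.474

Indifference: 493^α · 9^(1−α) = 174^α · 23^(1−α).
Rearrange to (493/174)^α = (23/9)^(1−α) and take logs: α·1.041454 = (1−α)·0.938270.
So α/(1−α) = (0.938270)/(1.041454) = 0.900923, and α = 0.900923/1.900923 ≈ 0.474.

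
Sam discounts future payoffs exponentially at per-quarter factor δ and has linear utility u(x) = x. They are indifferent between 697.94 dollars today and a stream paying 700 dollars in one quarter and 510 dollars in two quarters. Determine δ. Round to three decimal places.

The stream is worth 700δ + 510δ² today, so 700δ + 510δ² = 697.94.
So 510δ² + 700δ − 697.94 = 0.
The positive root is δ = [−700 + √(700² + 4·510·697.94)] / (2·510) = (−700 + 1383.401)/1020 ≈ 0.670.

δ ≈ 0.670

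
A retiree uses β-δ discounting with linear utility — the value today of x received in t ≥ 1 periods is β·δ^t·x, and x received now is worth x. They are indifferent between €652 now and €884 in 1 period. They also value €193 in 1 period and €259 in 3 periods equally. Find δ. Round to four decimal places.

From the later pair, β·δ^1·193 = β·δ^3·259; dividing through, δ^2 = 193/259 = 0.74517, so δ = 0.86323.

δ ≈ 0.8632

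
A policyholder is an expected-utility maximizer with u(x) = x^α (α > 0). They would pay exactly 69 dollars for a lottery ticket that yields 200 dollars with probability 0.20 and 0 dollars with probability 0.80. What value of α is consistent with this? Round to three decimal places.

α ≈ 1.512

Since u(0) = 0, the lottery's EU is 0.20·200^α.
Indifference: 69^α = 0.20·200^α, so (69/200)^α = 0.20.
Taking logs: α·ln(69/200) = ln(0.20), so α = -1.609438 / -1.064211 ≈ 1.512.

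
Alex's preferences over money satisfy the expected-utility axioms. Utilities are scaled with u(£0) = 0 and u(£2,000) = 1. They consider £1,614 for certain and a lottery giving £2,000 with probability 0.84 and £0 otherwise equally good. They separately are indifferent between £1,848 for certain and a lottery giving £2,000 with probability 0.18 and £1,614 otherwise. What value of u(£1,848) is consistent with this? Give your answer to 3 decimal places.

0.869

The first gamble pins u(£1,614): it must equal 0.84·1 + 0.16·0 = 0.84.
Chaining: u(£1,848) = 0.18·1.00 + 0.82·0.84 = 0.8688.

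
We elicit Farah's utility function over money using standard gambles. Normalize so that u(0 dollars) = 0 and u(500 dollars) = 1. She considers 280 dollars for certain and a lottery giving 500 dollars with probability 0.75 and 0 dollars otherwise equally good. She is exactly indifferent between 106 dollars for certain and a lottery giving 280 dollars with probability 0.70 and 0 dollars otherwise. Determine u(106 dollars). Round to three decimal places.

The first gamble pins u(280 dollars): it must equal 0.75·1 + 0.25·0 = 0.75.
Then u(106 dollars) = 0.70·u(280 dollars) + 0.30·u(0 dollars) = 0.70·0.75 + 0.30·0.00 = 0.5250.

0.525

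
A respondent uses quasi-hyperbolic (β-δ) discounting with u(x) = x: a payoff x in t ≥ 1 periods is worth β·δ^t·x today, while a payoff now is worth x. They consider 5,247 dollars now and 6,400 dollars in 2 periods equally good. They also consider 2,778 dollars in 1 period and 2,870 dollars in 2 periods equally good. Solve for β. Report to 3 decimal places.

From the later pair, β·δ^1·2778 = β·δ^2·2870; dividing through, δ = 2778/2870 = 0.96794.
The first indifference: 5247 = β·δ^2·6400, so β = 5247/(δ^2·6400) = 5247/(0.93692·6400) ≈ 0.875.

β ≈ 0.875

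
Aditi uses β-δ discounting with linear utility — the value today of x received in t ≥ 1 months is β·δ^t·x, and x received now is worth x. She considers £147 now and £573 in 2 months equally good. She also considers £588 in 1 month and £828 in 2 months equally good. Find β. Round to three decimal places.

β ≈ 0.509

From the later pair, β·δ^1·588 = β·δ^2·828; dividing through, δ = 588/828 = 0.71014.
Substituting δ into 147 = β·δ^2·573: β = 147/(288.967) ≈ 0.509.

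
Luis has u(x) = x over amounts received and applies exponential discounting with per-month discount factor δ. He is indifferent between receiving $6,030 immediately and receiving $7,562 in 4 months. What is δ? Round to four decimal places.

Equating discounted utilities: u(6030) = δ^4·u(7562) ⇒ δ^4 = u(6030)/u(7562).
With u(x) = x: δ^4 = 6030/7562 = 0.79741.
So δ = 0.79741^(1/4) ≈ 0.9450.

δ ≈ 0.9450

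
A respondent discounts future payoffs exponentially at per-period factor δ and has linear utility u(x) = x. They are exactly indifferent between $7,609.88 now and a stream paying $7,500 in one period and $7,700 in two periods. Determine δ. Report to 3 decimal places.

δ ≈ 0.620

The stream is worth 7500δ + 7700δ² today, so 7500δ + 7700δ² = 7609.88.
So 7700δ² + 7500δ − 7609.88 = 0.
The positive root is δ = [−7500 + √(7500² + 4·7700·7609.88)] / (2·7700) = (−7500 + 17048.000)/15400 ≈ 0.620.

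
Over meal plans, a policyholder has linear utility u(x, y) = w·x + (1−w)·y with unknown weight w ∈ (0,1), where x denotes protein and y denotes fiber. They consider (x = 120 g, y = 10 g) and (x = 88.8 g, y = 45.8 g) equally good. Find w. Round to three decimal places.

u(120,10) = u(88.8,45.8) means w·120 + (1−w)·10 = w·88.8 + (1−w)·45.8.
Collecting terms: w·31.2 = (1−w)·35.8.
Hence w = 35.8/(31.2+35.8) = 35.8/67 = 0.534.

w = 0.534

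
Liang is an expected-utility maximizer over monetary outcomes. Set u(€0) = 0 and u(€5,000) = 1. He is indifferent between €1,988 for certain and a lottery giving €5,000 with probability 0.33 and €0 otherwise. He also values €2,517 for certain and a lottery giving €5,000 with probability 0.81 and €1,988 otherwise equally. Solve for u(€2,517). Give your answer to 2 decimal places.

0.87

The first gamble pins u(€1,988): it must equal 0.33·1 + 0.67·0 = 0.33.
Chaining: u(€2,517) = 0.81·1.00 + 0.19·0.33 = 0.8727.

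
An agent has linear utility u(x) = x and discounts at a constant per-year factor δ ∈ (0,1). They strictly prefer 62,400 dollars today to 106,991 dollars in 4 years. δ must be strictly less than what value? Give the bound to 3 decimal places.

δ < 0.874

Under u(x) = x this choice says 62400 > δ^4·106991.
So δ^4 < 62400/106991 = 0.58323; taking the 4th root of both positive sides preserves the inequality.
δ < 0.58323^(1/4) = 0.874.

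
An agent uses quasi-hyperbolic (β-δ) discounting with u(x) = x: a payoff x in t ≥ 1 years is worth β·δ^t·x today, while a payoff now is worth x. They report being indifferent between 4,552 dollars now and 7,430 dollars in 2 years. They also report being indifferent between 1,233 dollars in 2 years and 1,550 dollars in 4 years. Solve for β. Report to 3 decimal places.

Both payoffs in the second observation are in the future, so β drops out: δ^2·1233 = δ^4·1550 ⇒ δ^2 = 1233/1550 = 0.79548, so δ = 0.89190.
The first indifference: 4552 = β·δ^2·7430, so β = 4552/(δ^2·7430) = 4552/(0.79548·7430) ≈ 0.770.

β ≈ 0.770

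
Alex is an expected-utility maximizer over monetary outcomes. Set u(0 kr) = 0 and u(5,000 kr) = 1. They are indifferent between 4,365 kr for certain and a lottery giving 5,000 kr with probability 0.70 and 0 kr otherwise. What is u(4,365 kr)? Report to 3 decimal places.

By the standard-gamble method, u(4,365 kr) is just the indifference probability on the best outcome: 0.70.

0.700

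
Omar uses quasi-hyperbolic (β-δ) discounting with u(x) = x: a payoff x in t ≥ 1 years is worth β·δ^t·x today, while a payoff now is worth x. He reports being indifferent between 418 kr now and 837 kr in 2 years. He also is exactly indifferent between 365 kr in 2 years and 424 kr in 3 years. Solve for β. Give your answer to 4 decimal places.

Both payoffs in the second observation are in the future, so β drops out: δ^2·365 = δ^3·424 ⇒ δ = 365/424 = 0.86085.
The first indifference: 418 = β·δ^2·837, so β = 418/(δ^2·837) = 418/(0.74106·837) ≈ 0.6739.

β ≈ 0.6739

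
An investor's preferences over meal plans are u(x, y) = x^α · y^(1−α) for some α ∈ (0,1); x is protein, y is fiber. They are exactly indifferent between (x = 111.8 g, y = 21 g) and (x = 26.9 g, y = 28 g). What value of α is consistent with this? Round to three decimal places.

Set the two utilities equal: 111.8^α·21^(1−α) = 26.9^α·28^(1−α).
Rearrange to (111.8/26.9)^α = (28/21)^(1−α) and take logs: α·1.424585 = (1−α)·0.287682.
Thus α·(1.712267) = 0.287682, so α = 0.287682/1.712267 ≈ 0.168.

α ≈ 0.168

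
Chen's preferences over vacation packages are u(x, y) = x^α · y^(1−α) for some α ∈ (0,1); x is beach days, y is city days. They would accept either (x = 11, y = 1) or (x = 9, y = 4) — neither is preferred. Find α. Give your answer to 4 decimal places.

α ≈ 0.8736

Indifference: 11^α · 1^(1−α) = 9^α · 4^(1−α).
(11/9)^α = (4/1)^(1−α); take logs: α·ln(11/9) = (1−α)·ln(4/1), i.e. α·0.2006707 = (1−α)·1.3862944.
With A = 0.2006707 and B = 1.3862944: α·A = (1−α)·B, so α = B/(A+B) = 1.3862944/1.5869651 ≈ 0.8736.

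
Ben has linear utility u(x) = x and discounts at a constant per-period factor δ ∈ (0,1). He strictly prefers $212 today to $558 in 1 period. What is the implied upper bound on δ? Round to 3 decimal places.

δ < 0.380

The preference means 212 > δ·558.
So δ < 212/558 = 0.37993.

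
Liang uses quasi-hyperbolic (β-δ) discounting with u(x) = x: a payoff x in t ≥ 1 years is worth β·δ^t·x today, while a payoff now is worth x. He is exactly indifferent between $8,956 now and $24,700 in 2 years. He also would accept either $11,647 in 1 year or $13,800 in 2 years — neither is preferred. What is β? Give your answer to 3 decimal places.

The second indifference involves only future payoffs, so β cancels: β·δ^1·11647 = β·δ^2·13800, giving δ = 11647/13800 = 0.84399.
Now use the now-vs-future pair: 8956 = β·δ^2·24700 gives β = 8956/(0.71231·24700) ≈ 0.509.

β ≈ 0.509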